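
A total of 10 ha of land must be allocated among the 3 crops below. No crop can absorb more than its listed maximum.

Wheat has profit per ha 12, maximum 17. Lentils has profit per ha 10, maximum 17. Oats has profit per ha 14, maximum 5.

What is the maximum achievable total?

130

Order the crops by profit per ha: Oats 14 > Wheat 12 > Lentils 10.
Give Oats 5 to hit its cap of 5 — 5 left.
Wheat: +5 (room for 17) → 5. Pool exhausted.
Total = 12×5 + 14×5 = 130.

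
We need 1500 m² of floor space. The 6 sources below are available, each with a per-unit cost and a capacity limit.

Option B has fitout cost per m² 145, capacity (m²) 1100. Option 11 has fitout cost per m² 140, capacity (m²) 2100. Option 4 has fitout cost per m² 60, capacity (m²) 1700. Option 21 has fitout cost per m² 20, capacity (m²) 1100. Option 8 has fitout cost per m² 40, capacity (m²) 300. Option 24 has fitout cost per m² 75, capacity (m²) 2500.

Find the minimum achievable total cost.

40000

Use sources in increasing cost order.
Option 21 at 20: take all 1100 m² ; 400 still needed.
Option 8 at 40: take all 300 m² ; 100 still needed.
Option 4 at 60: take 100 of its 1700 ; requirement met.
Option 24, Option 11, Option B: unused.
Cost = 1100×20 + 300×40 + 100×60 = 40000.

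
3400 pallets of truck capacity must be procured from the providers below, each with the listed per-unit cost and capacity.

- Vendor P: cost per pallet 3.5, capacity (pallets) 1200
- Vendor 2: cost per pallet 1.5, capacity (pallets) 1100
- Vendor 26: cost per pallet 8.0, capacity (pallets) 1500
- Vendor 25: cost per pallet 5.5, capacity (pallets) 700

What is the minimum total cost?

12900

Cheapest first:
Vendor 2 (1.5): use full 1100 ; 2300 pallets to go.
Take 1200 from Vendor P at 3.5 ; need 1100 more.
Vendor 25 at 5.5: take all 700 pallets ; 400 still needed.
Vendor 26 (8.0): take the remaining 400 ; done.
Cost = 1100×1.5 + 1200×3.5 + 700×5.5 + 400×8.0 = 12900.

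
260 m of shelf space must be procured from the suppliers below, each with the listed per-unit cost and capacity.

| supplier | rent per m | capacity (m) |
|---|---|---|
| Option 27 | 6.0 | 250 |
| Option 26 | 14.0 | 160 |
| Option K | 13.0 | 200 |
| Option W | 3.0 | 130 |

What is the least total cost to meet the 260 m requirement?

1170

Cheapest first:
Option W (3.0): use full 130 — 130 m to go.
Take 130 from Option 27 at 6.0 to finish.
Option K, Option 26: unused.
Cost = 130×3.0 + 130×6.0 = 1170.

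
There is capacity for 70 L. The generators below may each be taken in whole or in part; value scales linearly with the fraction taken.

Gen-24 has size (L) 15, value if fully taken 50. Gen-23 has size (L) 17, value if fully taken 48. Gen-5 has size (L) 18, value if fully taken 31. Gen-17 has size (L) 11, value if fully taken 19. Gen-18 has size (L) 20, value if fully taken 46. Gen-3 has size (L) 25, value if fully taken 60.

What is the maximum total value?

187.9

Sort by value density: Gen-24 50/15≈3.33, Gen-23 48/17≈2.82, Gen-3 60/25≈2.4, Gen-18 46/20≈2.3, Gen-17 19/11≈1.73, Gen-5 31/18≈1.72.
All 15 L of Gen-24 fit (value 50) → 55 remain.
All 17 L of Gen-23 fit (value 48) → 38 remain.
Gen-3: take in full, 25 L for value 60 → 13 left.
13 L left: a 13/20 share of Gen-18 gives 46×13/20 = 29.9.
Total value = 187.9.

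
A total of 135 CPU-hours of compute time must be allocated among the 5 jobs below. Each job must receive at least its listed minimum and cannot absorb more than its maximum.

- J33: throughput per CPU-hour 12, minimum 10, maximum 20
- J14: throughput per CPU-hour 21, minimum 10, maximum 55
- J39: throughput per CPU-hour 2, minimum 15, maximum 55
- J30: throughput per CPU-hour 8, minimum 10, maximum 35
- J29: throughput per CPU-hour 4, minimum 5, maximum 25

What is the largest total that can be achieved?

Meeting every minimum uses 10+10+15+10+5 = 50 CPU-hours, leaving 85.
Rank by throughput per CPU-hour: J14 21 > J33 12 > J30 8 > J29 4 > J39 2.
Give J14 45 more to hit its cap of 55 → 40 left.
J33 takes 10 more to reach its cap of 20 → 30 left.
J30 takes 25 more to reach its cap of 35 → 5 left.
J29 has room for 20 more but only 5 remain, so it gets 10.
Total = 12×20 + 21×55 + 2×15 + 8×35 + 4×10 = 1745.

1745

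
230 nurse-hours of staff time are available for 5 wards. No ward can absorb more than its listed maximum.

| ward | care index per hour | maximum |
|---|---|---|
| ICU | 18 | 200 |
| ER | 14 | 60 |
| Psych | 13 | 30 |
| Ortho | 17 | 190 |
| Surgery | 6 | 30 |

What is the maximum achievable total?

4110

Rank by care index per hour: ICU 18 > Ortho 17 > ER 14 > Psych 13 > Surgery 6.
ICU: +200 to 200 (cap) ; 30 left.
Ortho has room for 190 but only 30 remain, so it gets 30.
Total = 18×200 + 17×30 = 4110.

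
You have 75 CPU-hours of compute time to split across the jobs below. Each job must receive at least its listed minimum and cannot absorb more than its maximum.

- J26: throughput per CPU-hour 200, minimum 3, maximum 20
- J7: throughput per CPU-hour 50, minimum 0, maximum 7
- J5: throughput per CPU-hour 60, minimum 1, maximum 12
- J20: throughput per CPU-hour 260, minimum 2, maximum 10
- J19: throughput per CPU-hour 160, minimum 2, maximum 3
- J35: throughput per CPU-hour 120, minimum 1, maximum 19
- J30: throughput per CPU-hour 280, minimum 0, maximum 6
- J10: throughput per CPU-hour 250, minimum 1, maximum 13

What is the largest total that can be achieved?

Meeting every minimum uses 3+0+1+2+2+1+0+1 = 10 CPU-hours, leaving 65.
Highest throughput per CPU-hour first: J30 280 > J20 260 > J10 250 > J26 200 > J19 160 > J35 120 > J5 60 > J7 50.
J30 takes 6 more to reach its cap of 6 → 59 left.
J20 takes 8 more to reach its cap of 10 → 51 left.
J10: +12 to 13 (cap) → 39 left.
J26: +17 to 20 (cap) → 22 left.
Give J19 1 more to hit its cap of 3 → 21 left.
J35 takes 18 more to reach its cap of 19 → 3 left.
J5: +3 (room for 11) → 4. Pool exhausted.
Total = 200×20 + 60×4 + 260×10 + 160×3 + 120×19 + 280×6 + 250×13 = 14530.

14530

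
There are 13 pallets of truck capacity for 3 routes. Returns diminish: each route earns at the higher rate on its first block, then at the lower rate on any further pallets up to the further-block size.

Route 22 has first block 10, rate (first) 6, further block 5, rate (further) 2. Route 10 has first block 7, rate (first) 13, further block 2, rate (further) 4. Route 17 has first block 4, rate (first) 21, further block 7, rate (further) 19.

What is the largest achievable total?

Order all 6 blocks by rate: Route 17/first 21 > Route 17/second 19 > Route 10/first 13 > Route 22/first 6 > Route 10/second 4 > Route 22/second 2.
Fill Route 17 first block (4 at 21) ; 9 left.
Fill Route 17 second block (7 at 19) ; 2 left.
Route 10 first at 13: only 2 left, fill 2.
Total = 21×4 + 19×7 + 13×2 = 243.

243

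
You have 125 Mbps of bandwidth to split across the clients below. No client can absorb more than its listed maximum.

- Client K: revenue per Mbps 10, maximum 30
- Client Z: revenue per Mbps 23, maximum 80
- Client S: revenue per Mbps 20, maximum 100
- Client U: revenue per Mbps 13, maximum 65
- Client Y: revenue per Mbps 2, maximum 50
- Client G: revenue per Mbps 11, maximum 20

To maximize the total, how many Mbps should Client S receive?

Highest revenue per Mbps first: Client Z 23 > Client S 20 > Client U 13 > Client G 11 > Client K 10 > Client Y 2.
Client Z takes 80 to reach its cap of 80 — 45 left.
Client S: +45 (room for 100) → 45. Pool exhausted.

45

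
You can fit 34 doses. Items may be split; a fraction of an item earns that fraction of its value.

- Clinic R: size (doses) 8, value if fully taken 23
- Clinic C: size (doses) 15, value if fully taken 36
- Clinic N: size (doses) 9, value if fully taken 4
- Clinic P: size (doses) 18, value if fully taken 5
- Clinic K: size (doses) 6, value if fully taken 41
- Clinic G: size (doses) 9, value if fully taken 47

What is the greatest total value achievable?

Rank by value-to-size ratio: Clinic K 41/6≈6.83, Clinic G 47/9≈5.22, Clinic R 23/8≈2.88, Clinic C 36/15≈2.4, Clinic N 4/9≈0.444, Clinic P 5/18≈0.278.
Take all of Clinic K (6 doses, value 41) — 28 doses left.
All 9 doses of Clinic G fit (value 47) — 19 remain.
Clinic R: take in full, 8 doses for value 23 — 11 left.
11 doses left: a 11/15 share of Clinic C gives 36×11/15 = 26.4.
Total value = 137.4.

137.4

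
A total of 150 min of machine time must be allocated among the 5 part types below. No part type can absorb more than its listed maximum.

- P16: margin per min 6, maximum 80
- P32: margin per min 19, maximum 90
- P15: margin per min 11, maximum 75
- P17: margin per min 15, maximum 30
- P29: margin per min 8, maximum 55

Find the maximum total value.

Highest margin per min first: P32 19 > P17 15 > P15 11 > P29 8 > P16 6.
P32: +90 to 90 (cap) — 60 left.
P17: +30 to 30 (cap) — 30 left.
Only 30 left; P15 takes them to reach 30.
Total = 19×90 + 11×30 + 15×30 = 2490.

2490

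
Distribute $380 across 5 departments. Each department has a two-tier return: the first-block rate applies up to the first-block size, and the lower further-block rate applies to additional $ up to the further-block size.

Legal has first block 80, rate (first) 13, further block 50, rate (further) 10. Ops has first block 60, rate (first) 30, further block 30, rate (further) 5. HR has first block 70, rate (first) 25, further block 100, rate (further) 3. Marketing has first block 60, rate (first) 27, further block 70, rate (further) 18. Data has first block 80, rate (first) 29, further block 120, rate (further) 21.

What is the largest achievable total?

9800

Order all 10 blocks by rate: Ops/T1 30 > Data/T1 29 > Marketing/T1 27 > HR/T1 25 > Data/T2 21 > Marketing/T2 18 > Legal/T1 13 > Legal/T2 10 > Ops/T2 5 > HR/T2 3.
Fill Ops T1 block (60 at 30) ; 320 left.
Fill Data T1 block (80 at 29) ; 240 left.
Marketing T1 at 27: fill all 60 ; 180 left.
HR T1 at 25: fill all 70 ; 110 left.
110 remain; put them into Data T2 at 21.
Total = 30×60 + 29×80 + 27×60 + 25×70 + 21×110 = 9800.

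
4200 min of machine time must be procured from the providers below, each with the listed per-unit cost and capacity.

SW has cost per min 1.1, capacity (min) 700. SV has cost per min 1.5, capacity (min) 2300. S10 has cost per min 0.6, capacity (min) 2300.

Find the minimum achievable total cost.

Fill from the cheapest provider first.
Take 2300 from S10 at 0.6 — need 1900 more.
Take 700 from SW at 1.1 — need 1200 more.
SV (1.5): take the remaining 1200 — done.
Cost = 2300×0.6 + 700×1.1 + 1200×1.5 = 3950.

3950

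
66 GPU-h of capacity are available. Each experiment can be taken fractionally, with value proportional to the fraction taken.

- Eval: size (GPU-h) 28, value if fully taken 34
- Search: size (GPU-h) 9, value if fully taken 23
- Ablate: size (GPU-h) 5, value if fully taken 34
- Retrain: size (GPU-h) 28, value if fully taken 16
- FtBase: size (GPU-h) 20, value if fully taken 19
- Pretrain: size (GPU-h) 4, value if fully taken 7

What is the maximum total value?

117

Best value per unit of size first: Ablate 34/5≈6.8, Search 23/9≈2.56, Pretrain 7/4≈1.75, Eval 34/28≈1.21, FtBase 19/20≈0.95, Retrain 16/28≈0.571.
Take all of Ablate (5 GPU-h, value 34) — 61 GPU-h left.
Take all of Search (9 GPU-h, value 23) — 52 GPU-h left.
All 4 GPU-h of Pretrain fit (value 7) — 48 remain.
Eval: take in full, 28 GPU-h for value 34 — 20 left.
Take all of FtBase (20 GPU-h, value 19) — 0 GPU-h left.
Total value = 117.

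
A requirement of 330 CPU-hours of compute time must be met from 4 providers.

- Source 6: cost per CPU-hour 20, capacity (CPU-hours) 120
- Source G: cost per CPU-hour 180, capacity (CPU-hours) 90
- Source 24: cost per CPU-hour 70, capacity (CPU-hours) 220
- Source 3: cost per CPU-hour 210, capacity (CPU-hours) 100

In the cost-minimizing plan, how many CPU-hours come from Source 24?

Use providers in increasing cost order.
Source 6 (20): use full 120 ; 210 CPU-hours to go.
Take 210 from Source 24 at 70 to finish.
Source G, Source 3: unused.

210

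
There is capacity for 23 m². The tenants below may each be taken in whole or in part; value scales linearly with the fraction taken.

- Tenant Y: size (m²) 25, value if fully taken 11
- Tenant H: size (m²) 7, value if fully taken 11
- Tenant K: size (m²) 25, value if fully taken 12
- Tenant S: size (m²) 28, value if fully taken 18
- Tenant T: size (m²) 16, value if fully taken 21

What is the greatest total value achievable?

Best value per unit of size first: Tenant H 11/7≈1.57, Tenant T 21/16≈1.31, Tenant S 18/28≈0.643, Tenant K 12/25≈0.48, Tenant Y 11/25≈0.44.
All 7 m² of Tenant H fit (value 11) ; 16 remain.
Tenant T: take in full, 16 m² for value 21 ; 0 left.
Total value = 32.

32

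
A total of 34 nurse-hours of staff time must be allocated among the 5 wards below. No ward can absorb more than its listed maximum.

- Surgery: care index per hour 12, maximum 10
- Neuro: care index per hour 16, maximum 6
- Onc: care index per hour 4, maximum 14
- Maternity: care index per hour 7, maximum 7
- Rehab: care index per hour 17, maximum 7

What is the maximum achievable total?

Highest care index per hour first: Rehab 17 > Neuro 16 > Surgery 12 > Maternity 7 > Onc 4.
Give Rehab 7 to hit its cap of 7 → 27 left.
Neuro takes 6 to reach its cap of 6 → 21 left.
Surgery takes 10 to reach its cap of 10 → 11 left.
Give Maternity 7 to hit its cap of 7 → 4 left.
Only 4 left; Onc takes them to reach 4.
Total = 12×10 + 16×6 + 4×4 + 7×7 + 17×7 = 400.

400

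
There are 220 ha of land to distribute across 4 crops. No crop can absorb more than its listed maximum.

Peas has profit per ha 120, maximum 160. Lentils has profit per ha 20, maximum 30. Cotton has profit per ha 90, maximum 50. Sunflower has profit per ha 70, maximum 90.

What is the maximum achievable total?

24400

Order the crops by profit per ha: Peas 120 > Cotton 90 > Sunflower 70 > Lentils 20.
Peas takes 160 to reach its cap of 160 — 60 left.
Give Cotton 50 to hit its cap of 50 — 10 left.
Only 10 left; Sunflower takes them to reach 10.
Total = 120×160 + 90×50 + 70×10 = 24400.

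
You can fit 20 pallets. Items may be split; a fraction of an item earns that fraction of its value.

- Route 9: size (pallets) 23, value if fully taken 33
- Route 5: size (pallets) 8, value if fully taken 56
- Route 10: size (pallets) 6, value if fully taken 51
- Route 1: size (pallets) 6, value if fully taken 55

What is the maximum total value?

162

Sort by value density: Route 1 55/6≈9.17, Route 10 51/6≈8.5, Route 5 56/8≈7, Route 9 33/23≈1.43.
Take all of Route 1 (6 pallets, value 55) — 14 pallets left.
Take all of Route 10 (6 pallets, value 51) — 8 pallets left.
Take all of Route 5 (8 pallets, value 56) — 0 pallets left.
Total value = 162.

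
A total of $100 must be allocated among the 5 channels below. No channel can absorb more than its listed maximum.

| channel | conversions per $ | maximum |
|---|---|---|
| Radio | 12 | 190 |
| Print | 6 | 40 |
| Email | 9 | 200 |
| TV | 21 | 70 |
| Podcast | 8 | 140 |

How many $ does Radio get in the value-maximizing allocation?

30

Rank by conversions per $: TV 21 > Radio 12 > Email 9 > Podcast 8 > Print 6.
Give TV 70 to hit its cap of 70 — 30 left.
Radio has room for 190 but only 30 remain, so it gets 30.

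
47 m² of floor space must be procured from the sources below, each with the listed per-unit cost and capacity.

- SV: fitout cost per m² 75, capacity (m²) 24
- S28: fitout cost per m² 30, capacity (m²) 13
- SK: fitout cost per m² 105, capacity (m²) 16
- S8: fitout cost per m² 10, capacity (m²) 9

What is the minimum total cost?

Cheapest first:
Take 9 from S8 at 10 → need 38 more.
S28 at 30: take all 13 m² → 25 still needed.
SV at 75: take all 24 m² → 1 still needed.
SK (105): take the remaining 1 → done.
Cost = 9×10 + 13×30 + 24×75 + 1×105 = 2385.

2385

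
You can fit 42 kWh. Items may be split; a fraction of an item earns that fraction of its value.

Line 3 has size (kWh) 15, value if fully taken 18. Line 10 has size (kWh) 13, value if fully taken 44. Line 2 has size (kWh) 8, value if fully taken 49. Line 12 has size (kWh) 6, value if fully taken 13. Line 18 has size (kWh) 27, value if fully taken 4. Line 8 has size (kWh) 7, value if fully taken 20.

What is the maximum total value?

135.6

Best value per unit of size first: Line 2 49/8≈6.12, Line 10 44/13≈3.38, Line 8 20/7≈2.86, Line 12 13/6≈2.17, Line 3 18/15≈1.2, Line 18 4/27≈0.148.
All 8 kWh of Line 2 fit (value 49) → 34 remain.
Line 10: take in full, 13 kWh for value 44 → 21 left.
All 7 kWh of Line 8 fit (value 20) → 14 remain.
Take all of Line 12 (6 kWh, value 13) → 8 kWh left.
Fill the last 8 kWh with part of Line 3: 8/15 of it earns 9.6.
Total value = 135.6.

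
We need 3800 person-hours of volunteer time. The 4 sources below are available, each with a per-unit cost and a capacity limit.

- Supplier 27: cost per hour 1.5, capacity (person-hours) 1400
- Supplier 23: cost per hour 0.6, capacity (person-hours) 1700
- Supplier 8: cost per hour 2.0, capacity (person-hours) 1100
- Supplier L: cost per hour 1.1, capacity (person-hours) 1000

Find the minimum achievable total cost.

Cheapest first:
Take 1700 from Supplier 23 at 0.6 — need 2100 more.
Supplier L (1.1): use full 1000 — 1100 person-hours to go.
Supplier 27 (1.5): take the remaining 1100 — done.
Supplier 8: unused.
Cost = 1700×0.6 + 1000×1.1 + 1100×1.5 = 3770.

3770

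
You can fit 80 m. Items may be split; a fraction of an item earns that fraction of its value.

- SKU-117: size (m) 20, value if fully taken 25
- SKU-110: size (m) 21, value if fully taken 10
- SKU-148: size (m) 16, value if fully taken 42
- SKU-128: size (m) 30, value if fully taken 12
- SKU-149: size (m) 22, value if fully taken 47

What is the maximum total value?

Rank by value-to-size ratio: SKU-148 42/16≈2.62, SKU-149 47/22≈2.14, SKU-117 25/20≈1.25, SKU-110 10/21≈0.476, SKU-128 12/30≈0.4.
Take all of SKU-148 (16 m, value 42) ; 64 m left.
All 22 m of SKU-149 fit (value 47) ; 42 remain.
All 20 m of SKU-117 fit (value 25) ; 22 remain.
All 21 m of SKU-110 fit (value 10) ; 1 remain.
Only 1 m remain; take 1/30 of SKU-128 for value 12×1/30 = 0.4.
Total value = 124.4.

124.4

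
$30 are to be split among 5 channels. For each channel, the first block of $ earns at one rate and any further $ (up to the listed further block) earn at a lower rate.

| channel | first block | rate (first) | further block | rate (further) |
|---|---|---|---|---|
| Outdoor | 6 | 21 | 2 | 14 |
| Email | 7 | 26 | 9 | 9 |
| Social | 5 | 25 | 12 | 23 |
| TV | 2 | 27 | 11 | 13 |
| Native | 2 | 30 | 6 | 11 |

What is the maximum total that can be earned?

Order all 10 blocks by rate: Native/first 30 > TV/first 27 > Email/first 26 > Social/first 25 > Social/second 23 > Outdoor/first 21 > Outdoor/second 14 > TV/second 13 > Native/second 11 > Email/second 9.
Native/first (30): +2 — 28 left.
TV first at 27: fill all 2 — 26 left.
Email first at 26: fill all 7 — 19 left.
Fill Social first block (5 at 25) — 14 left.
Fill Social second block (12 at 23) — 2 left.
2 remain; put them into Outdoor first at 21.
Total = 30×2 + 27×2 + 26×7 + 25×5 + 23×12 + 21×2 = 739.

739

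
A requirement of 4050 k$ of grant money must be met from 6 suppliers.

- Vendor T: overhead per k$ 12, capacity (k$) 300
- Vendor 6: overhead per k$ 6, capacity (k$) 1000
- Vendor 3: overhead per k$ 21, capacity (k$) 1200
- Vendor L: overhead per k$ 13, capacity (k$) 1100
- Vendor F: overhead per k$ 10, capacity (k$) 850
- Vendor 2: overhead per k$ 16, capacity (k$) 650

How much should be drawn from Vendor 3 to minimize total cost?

Use suppliers in increasing cost order.
Vendor 6 at 6: take all 1000 k$ → 3050 still needed.
Take 850 from Vendor F at 10 → need 2200 more.
Take 300 from Vendor T at 12 → need 1900 more.
Vendor L (13): use full 1100 → 800 k$ to go.
Vendor 2 (16): use full 650 → 150 k$ to go.
Vendor 3 at 21: take 150 of its 1200 → requirement met.

150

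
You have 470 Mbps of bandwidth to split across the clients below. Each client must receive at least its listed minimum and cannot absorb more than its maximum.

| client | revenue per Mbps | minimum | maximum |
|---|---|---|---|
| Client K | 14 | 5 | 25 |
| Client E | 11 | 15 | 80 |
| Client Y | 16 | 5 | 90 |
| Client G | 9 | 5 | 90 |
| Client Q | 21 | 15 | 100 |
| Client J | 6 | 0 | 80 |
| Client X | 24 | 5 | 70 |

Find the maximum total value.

7350

Meeting every minimum uses 5+15+5+5+15+0+5 = 50 Mbps, leaving 420.
Order the clients by revenue per Mbps: Client X 24 > Client Q 21 > Client Y 16 > Client K 14 > Client E 11 > Client G 9 > Client J 6.
Client X takes 65 more to reach its cap of 70 → 355 left.
Client Q takes 85 more to reach its cap of 100 → 270 left.
Give Client Y 85 more to hit its cap of 90 → 185 left.
Client K: +20 to 25 (cap) → 165 left.
Client E: +65 to 80 (cap) → 100 left.
Client G: +85 to 90 (cap) → 15 left.
Client J: +15 (room for 80) → 15. Pool exhausted.
Total = 14×25 + 11×80 + 16×90 + 9×90 + 21×100 + 6×15 + 24×70 = 7350.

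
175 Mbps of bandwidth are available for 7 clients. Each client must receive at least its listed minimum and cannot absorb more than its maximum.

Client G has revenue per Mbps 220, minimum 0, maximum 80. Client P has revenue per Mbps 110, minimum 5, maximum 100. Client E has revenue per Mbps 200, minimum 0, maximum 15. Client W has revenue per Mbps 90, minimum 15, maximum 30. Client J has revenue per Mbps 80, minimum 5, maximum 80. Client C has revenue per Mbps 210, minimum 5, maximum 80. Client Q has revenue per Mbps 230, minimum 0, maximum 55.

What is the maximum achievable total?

Meeting every minimum uses 0+5+0+15+5+5+0 = 30 Mbps, leaving 145.
Order the clients by revenue per Mbps: Client Q 230 > Client G 220 > Client C 210 > Client E 200 > Client P 110 > Client W 90 > Client J 80.
Give Client Q 55 more to hit its cap of 55 → 90 left.
Client G: +80 to 80 (cap) → 10 left.
Only 10 left; Client C takes them to reach 15.
Total = 220×80 + 110×5 + 90×15 + 80×5 + 210×15 + 230×55 = 35700.

35700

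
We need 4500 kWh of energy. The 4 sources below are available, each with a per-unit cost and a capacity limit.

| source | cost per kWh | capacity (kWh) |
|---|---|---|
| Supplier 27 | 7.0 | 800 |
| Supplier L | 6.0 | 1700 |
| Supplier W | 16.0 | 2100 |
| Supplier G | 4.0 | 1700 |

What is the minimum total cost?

Fill from the cheapest source first.
Take 1700 from Supplier G at 4.0 → need 2800 more.
Supplier L at 6.0: take all 1700 kWh → 1100 still needed.
Supplier 27 (7.0): use full 800 → 300 kWh to go.
Supplier W at 16.0: take 300 of its 2100 → requirement met.
Cost = 1700×4.0 + 1700×6.0 + 800×7.0 + 300×16.0 = 27400.

27400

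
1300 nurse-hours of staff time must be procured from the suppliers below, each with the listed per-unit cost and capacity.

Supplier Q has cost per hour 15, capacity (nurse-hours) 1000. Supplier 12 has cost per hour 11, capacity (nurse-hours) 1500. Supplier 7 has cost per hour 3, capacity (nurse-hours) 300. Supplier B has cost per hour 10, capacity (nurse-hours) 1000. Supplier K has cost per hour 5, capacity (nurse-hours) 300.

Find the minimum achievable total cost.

Use suppliers in increasing cost order.
Take 300 from Supplier 7 at 3 — need 1000 more.
Take 300 from Supplier K at 5 — need 700 more.
Take 700 from Supplier B at 10 to finish.
Supplier 12, Supplier Q: unused.
Cost = 300×3 + 300×5 + 700×10 = 9400.

9400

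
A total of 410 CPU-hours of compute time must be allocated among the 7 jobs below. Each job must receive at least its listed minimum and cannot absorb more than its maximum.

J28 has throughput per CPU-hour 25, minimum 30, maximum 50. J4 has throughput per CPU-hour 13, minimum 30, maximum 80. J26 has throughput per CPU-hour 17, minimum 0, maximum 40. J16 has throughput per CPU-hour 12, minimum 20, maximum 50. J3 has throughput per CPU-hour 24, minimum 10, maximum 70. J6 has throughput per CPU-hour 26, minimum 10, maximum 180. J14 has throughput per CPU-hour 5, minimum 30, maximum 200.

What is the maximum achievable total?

Meeting every minimum uses 30+30+0+20+10+10+30 = 130 CPU-hours, leaving 280.
Rank by throughput per CPU-hour: J6 26 > J28 25 > J3 24 > J26 17 > J4 13 > J16 12 > J14 5.
J6: +170 to 180 (cap) ; 110 left.
J28 takes 20 more to reach its cap of 50 ; 90 left.
J3 takes 60 more to reach its cap of 70 ; 30 left.
Only 30 left; J26 takes them to reach 30.
Total = 25×50 + 13×30 + 17×30 + 12×20 + 24×70 + 26×180 + 5×30 = 8900.

8900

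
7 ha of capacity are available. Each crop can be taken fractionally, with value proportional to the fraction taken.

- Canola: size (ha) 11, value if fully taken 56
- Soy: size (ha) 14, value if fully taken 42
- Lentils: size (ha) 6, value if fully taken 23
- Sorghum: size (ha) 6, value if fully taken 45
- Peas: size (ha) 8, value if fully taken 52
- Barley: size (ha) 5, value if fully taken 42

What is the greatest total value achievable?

57

Sort by value density: Barley 42/5≈8.4, Sorghum 45/6≈7.5, Peas 52/8≈6.5, Canola 56/11≈5.09, Lentils 23/6≈3.83, Soy 42/14≈3.
Take all of Barley (5 ha, value 42) — 2 ha left.
Only 2 ha remain; take 2/6 of Sorghum for value 45×2/6 = 15.
Total value = 57.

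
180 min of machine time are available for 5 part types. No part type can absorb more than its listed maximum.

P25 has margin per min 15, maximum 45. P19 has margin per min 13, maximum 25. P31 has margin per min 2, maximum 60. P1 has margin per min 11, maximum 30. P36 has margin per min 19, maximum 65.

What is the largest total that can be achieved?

Rank by margin per min: P36 19 > P25 15 > P19 13 > P1 11 > P31 2.
P36 takes 65 to reach its cap of 65 — 115 left.
P25: +45 to 45 (cap) — 70 left.
P19: +25 to 25 (cap) — 45 left.
Give P1 30 to hit its cap of 30 — 15 left.
P31 has room for 60 but only 15 remain, so it gets 15.
Total = 15×45 + 13×25 + 2×15 + 11×30 + 19×65 = 2595.

2595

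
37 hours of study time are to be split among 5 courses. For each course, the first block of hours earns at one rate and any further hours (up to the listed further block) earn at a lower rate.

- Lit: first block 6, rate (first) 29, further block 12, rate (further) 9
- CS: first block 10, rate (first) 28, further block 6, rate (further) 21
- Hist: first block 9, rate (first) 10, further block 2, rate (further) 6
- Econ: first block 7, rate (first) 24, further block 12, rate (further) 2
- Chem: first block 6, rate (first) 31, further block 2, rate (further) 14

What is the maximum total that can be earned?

Treat each block as its own option and order by rate: Chem/tier1 31 > Lit/tier1 29 > CS/tier1 28 > Econ/tier1 24 > CS/tier2 21 > Chem/tier2 14 > Hist/tier1 10 > Lit/tier2 9 > Hist/tier2 6 > Econ/tier2 2.
Chem tier1 at 31: fill all 6 → 31 left.
Lit/tier1 (29): +6 → 25 left.
CS/tier1 (28): +10 → 15 left.
Econ tier1 at 24: fill all 7 → 8 left.
Fill CS tier2 block (6 at 21) → 2 left.
Chem/tier2 (14): +2 → 0 left.
Total = 31×6 + 29×6 + 28×10 + 24×7 + 21×6 + 14×2 = 962.

962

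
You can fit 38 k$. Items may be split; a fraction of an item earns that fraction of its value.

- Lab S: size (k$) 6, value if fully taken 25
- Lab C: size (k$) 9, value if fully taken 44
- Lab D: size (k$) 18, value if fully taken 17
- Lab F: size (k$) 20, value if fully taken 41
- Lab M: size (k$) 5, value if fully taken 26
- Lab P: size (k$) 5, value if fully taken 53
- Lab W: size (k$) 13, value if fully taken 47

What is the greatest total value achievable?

Sort by value density: Lab P 53/5≈10.6, Lab M 26/5≈5.2, Lab C 44/9≈4.89, Lab S 25/6≈4.17, Lab W 47/13≈3.62, Lab F 41/20≈2.05, Lab D 17/18≈0.944.
Take all of Lab P (5 k$, value 53) → 33 k$ left.
Lab M: take in full, 5 k$ for value 26 → 28 left.
Lab C: take in full, 9 k$ for value 44 → 19 left.
All 6 k$ of Lab S fit (value 25) → 13 remain.
All 13 k$ of Lab W fit (value 47) → 0 remain.
Total value = 195.

195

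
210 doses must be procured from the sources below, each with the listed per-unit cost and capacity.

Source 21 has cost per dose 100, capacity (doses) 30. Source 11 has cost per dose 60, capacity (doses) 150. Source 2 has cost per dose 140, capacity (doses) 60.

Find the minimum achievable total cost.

Use sources in increasing cost order.
Source 11 (60): use full 150 ; 60 doses to go.
Source 21 (100): use full 30 ; 30 doses to go.
Source 2 at 140: take 30 of its 60 ; requirement met.
Cost = 150×60 + 30×100 + 30×140 = 16200.

16200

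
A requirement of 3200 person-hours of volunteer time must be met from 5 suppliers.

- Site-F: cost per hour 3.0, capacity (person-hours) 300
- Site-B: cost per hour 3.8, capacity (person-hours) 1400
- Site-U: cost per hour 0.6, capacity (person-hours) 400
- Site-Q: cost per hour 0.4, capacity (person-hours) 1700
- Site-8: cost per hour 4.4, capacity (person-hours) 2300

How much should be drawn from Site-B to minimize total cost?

800

Use suppliers in increasing cost order.
Take 1700 from Site-Q at 0.4 ; need 1500 more.
Site-U (0.6): use full 400 ; 1100 person-hours to go.
Site-F at 3.0: take all 300 person-hours ; 800 still needed.
Take 800 from Site-B at 3.8 to finish.
Site-8: unused.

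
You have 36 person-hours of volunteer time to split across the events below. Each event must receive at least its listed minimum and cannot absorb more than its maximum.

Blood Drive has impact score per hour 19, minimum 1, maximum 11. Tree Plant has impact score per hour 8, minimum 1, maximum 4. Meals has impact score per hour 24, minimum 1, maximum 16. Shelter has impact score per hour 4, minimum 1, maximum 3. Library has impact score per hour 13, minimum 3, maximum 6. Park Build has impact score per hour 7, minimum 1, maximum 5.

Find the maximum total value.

690

Meeting every minimum uses 1+1+1+1+3+1 = 8 person-hours, leaving 28.
Rank by impact score per hour: Meals 24 > Blood Drive 19 > Library 13 > Tree Plant 8 > Park Build 7 > Shelter 4.
Meals: +15 to 16 (cap) — 13 left.
Blood Drive: +10 to 11 (cap) — 3 left.
Give Library 3 more to hit its cap of 6 — 0 left.
Total = 19×11 + 8×1 + 24×16 + 4×1 + 13×6 + 7×1 = 690.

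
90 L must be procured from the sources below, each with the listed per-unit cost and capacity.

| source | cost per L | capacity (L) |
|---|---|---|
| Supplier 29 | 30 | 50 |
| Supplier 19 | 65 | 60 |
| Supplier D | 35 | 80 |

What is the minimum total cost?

Fill from the cheapest source first.
Supplier 29 at 30: take all 50 L ; 40 still needed.
Supplier D at 35: take 40 of its 80 ; requirement met.
Supplier 19: unused.
Cost = 50×30 + 40×35 = 2900.

2900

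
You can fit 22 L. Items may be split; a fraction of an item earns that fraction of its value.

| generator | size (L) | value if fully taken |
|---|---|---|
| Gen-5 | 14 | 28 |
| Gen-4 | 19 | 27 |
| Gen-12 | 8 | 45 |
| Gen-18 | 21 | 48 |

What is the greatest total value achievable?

77

Sort by value density: Gen-12 45/8≈5.62, Gen-18 48/21≈2.29, Gen-5 28/14≈2, Gen-4 27/19≈1.42.
All 8 L of Gen-12 fit (value 45) — 14 remain.
Only 14 L remain; take 14/21 of Gen-18 for value 48×14/21 = 32.
Total value = 77.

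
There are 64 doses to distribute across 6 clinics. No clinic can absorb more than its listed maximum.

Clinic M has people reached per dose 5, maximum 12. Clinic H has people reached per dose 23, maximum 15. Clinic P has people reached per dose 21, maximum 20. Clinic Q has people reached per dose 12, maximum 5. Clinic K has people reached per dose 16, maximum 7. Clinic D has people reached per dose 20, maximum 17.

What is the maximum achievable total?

1277

Highest people reached per dose first: Clinic H 23 > Clinic P 21 > Clinic D 20 > Clinic K 16 > Clinic Q 12 > Clinic M 5.
Clinic H takes 15 to reach its cap of 15 — 49 left.
Clinic P: +20 to 20 (cap) — 29 left.
Clinic D takes 17 to reach its cap of 17 — 12 left.
Give Clinic K 7 to hit its cap of 7 — 5 left.
Clinic Q: +5 to 5 (cap) — 0 left.
Total = 23×15 + 21×20 + 12×5 + 16×7 + 20×17 = 1277.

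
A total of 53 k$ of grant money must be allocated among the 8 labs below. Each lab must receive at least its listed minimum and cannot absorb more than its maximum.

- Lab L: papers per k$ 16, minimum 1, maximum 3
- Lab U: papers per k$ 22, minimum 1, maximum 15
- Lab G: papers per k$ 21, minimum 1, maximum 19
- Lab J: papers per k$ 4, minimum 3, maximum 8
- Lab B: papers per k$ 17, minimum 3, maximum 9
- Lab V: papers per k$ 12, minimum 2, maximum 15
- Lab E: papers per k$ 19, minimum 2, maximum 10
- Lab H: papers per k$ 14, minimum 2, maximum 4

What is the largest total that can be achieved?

Meeting every minimum uses 1+1+1+3+3+2+2+2 = 15 k$, leaving 38.
Order the labs by papers per k$: Lab U 22 > Lab G 21 > Lab E 19 > Lab B 17 > Lab L 16 > Lab H 14 > Lab V 12 > Lab J 4.
Lab U: +14 to 15 (cap) ; 24 left.
Lab G: +18 to 19 (cap) ; 6 left.
Lab E has room for 8 more but only 6 remain, so it gets 8.
Total = 16×1 + 22×15 + 21×19 + 4×3 + 17×3 + 12×2 + 19×8 + 14×2 = 1012.

1012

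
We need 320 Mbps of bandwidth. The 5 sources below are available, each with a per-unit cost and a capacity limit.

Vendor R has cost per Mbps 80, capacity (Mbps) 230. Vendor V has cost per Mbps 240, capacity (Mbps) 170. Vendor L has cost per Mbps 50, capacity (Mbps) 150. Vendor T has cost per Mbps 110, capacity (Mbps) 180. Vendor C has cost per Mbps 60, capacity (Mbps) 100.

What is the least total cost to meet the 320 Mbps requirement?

Use sources in increasing cost order.
Vendor L (50): use full 150 — 170 Mbps to go.
Vendor C at 60: take all 100 Mbps — 70 still needed.
Take 70 from Vendor R at 80 to finish.
Vendor T, Vendor V: unused.
Cost = 150×50 + 100×60 + 70×80 = 19100.

19100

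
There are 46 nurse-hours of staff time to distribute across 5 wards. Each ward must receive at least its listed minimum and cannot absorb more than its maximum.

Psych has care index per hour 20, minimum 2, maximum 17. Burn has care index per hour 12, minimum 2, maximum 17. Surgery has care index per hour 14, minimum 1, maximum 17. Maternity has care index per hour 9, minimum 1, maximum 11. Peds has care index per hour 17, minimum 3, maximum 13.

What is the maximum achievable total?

776

Meeting every minimum uses 2+2+1+1+3 = 9 nurse-hours, leaving 37.
Rank by care index per hour: Psych 20 > Peds 17 > Surgery 14 > Burn 12 > Maternity 9.
Psych: +15 to 17 (cap) → 22 left.
Peds takes 10 more to reach its cap of 13 → 12 left.
Only 12 left; Surgery takes them to reach 13.
Total = 20×17 + 12×2 + 14×13 + 9×1 + 17×13 = 776.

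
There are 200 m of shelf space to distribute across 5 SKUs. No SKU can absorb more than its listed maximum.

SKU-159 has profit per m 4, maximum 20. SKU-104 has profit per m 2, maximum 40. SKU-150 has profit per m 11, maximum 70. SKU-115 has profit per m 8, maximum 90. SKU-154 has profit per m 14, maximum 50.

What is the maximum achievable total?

Rank by profit per m: SKU-154 14 > SKU-150 11 > SKU-115 8 > SKU-159 4 > SKU-104 2.
Give SKU-154 50 to hit its cap of 50 ; 150 left.
SKU-150: +70 to 70 (cap) ; 80 left.
Only 80 left; SKU-115 takes them to reach 80.
Total = 11×70 + 8×80 + 14×50 = 2110.

2110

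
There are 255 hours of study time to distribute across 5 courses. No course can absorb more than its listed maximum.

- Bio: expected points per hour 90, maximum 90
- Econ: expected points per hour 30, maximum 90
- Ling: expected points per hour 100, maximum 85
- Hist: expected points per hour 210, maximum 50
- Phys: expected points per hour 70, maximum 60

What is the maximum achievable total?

29200

Order the courses by expected points per hour: Hist 210 > Ling 100 > Bio 90 > Phys 70 > Econ 30.
Hist takes 50 to reach its cap of 50 → 205 left.
Ling takes 85 to reach its cap of 85 → 120 left.
Give Bio 90 to hit its cap of 90 → 30 left.
Only 30 left; Phys takes them to reach 30.
Total = 90×90 + 100×85 + 210×50 + 70×30 = 29200.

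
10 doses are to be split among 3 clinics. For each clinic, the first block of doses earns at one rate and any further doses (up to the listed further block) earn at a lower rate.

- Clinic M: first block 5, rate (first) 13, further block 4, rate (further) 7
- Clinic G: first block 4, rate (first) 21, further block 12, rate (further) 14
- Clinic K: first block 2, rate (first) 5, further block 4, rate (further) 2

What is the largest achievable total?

Order all 6 blocks by rate: Clinic G/tier1 21 > Clinic G/tier2 14 > Clinic M/tier1 13 > Clinic M/tier2 7 > Clinic K/tier1 5 > Clinic K/tier2 2.
Fill Clinic G tier1 block (4 at 21) → 6 left.
6 remain; put them into Clinic G tier2 at 14.
Total = 21×4 + 14×6 = 168.

168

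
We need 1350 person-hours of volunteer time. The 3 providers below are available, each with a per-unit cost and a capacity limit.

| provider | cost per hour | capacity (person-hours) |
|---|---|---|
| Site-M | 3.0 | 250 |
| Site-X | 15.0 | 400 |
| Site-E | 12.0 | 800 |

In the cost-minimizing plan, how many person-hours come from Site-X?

300

Cheapest first:
Take 250 from Site-M at 3.0 — need 1100 more.
Take 800 from Site-E at 12.0 — need 300 more.
Site-X (15.0): take the remaining 300 — done.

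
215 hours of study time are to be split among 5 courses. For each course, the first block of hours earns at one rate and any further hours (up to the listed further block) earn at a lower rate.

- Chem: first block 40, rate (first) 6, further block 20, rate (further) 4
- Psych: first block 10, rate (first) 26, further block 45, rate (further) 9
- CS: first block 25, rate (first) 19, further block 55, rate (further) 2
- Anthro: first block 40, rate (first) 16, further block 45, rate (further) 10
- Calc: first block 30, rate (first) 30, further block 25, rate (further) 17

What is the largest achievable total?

3510

Order all 10 blocks by rate: Calc/first 30 > Psych/first 26 > CS/first 19 > Calc/second 17 > Anthro/first 16 > Anthro/second 10 > Psych/second 9 > Chem/first 6 > Chem/second 4 > CS/second 2.
Calc/first (30): +30 ; 185 left.
Fill Psych first block (10 at 26) ; 175 left.
Fill CS first block (25 at 19) ; 150 left.
Fill Calc second block (25 at 17) ; 125 left.
Anthro/first (16): +40 ; 85 left.
Fill Anthro second block (45 at 10) ; 40 left.
Psych second at 9: only 40 left, fill 40.
Total = 30×30 + 26×10 + 19×25 + 17×25 + 16×40 + 10×45 + 9×40 = 3510.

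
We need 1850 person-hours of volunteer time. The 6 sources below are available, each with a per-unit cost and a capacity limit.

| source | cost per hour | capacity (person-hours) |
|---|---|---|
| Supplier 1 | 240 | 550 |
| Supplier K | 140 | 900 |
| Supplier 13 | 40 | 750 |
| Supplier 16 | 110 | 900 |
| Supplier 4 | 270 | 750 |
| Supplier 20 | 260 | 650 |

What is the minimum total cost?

Fill from the cheapest source first.
Supplier 13 at 40: take all 750 person-hours — 1100 still needed.
Take 900 from Supplier 16 at 110 — need 200 more.
Supplier K (140): take the remaining 200 — done.
Supplier 1, Supplier 20, Supplier 4: unused.
Cost = 750×40 + 900×110 + 200×140 = 157000.

157000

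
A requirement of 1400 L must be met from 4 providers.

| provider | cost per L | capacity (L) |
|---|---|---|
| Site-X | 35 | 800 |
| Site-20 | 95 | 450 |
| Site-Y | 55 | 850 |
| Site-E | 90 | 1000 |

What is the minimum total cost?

Cheapest first:
Site-X at 35: take all 800 L — 600 still needed.
Site-Y at 55: take 600 of its 850 — requirement met.
Site-E, Site-20: unused.
Cost = 800×35 + 600×55 = 61000.

61000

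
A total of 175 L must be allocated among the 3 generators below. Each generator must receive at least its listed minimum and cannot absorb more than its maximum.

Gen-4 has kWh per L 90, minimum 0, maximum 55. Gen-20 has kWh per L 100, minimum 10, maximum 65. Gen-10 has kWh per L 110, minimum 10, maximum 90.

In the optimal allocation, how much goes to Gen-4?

Meeting every minimum uses 0+10+10 = 20 L, leaving 155.
Highest kWh per L first: Gen-10 110 > Gen-20 100 > Gen-4 90.
Gen-10: +80 to 90 (cap) ; 75 left.
Gen-20: +55 to 65 (cap) ; 20 left.
Gen-4: +20 (room for 55) → 20. Pool exhausted.

20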